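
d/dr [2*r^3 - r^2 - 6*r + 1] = 6*r^2 - 2*r - 6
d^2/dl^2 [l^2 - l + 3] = 2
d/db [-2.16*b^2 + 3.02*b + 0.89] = 3.02 - 4.32*b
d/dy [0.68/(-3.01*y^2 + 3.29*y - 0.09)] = (4.0936*y - 2.2372)/(3.01*y^2 - 3.29*y + 0.09)^2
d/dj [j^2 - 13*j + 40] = 2*j - 13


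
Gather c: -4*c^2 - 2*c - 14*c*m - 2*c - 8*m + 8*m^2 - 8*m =-4*c^2 + c*(-14*m - 4) + 8*m^2 - 16*m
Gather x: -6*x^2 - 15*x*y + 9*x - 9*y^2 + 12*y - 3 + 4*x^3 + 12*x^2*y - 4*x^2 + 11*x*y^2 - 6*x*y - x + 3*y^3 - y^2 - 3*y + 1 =4*x^3 + x^2*(12*y - 10) + x*(11*y^2 - 21*y + 8) + 3*y^3 - 10*y^2 + 9*y - 2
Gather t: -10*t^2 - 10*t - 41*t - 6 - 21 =-10*t^2 - 51*t - 27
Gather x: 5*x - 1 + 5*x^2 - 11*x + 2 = 5*x^2 - 6*x + 1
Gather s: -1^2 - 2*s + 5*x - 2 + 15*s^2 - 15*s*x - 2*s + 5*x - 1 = 15*s^2 + s*(-15*x - 4) + 10*x - 4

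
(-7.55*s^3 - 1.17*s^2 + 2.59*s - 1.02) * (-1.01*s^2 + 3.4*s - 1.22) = 7.6255*s^5 - 24.4883*s^4 + 2.6171*s^3 + 11.2636*s^2 - 6.6278*s + 1.2444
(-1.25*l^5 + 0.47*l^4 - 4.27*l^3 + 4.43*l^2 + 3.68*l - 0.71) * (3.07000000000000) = -3.8375*l^5 + 1.4429*l^4 - 13.1089*l^3 + 13.6001*l^2 + 11.2976*l - 2.1797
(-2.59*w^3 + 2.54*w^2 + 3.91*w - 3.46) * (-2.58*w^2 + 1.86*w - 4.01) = 6.6822*w^5 - 11.3706*w^4 + 5.0225*w^3 + 6.014*w^2 - 22.1147*w + 13.8746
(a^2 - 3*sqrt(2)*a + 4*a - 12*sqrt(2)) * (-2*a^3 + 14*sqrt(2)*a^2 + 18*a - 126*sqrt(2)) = -2*a^5 - 8*a^4 + 20*sqrt(2)*a^4 - 66*a^3 + 80*sqrt(2)*a^3 - 264*a^2 - 180*sqrt(2)*a^2 - 720*sqrt(2)*a + 756*a + 3024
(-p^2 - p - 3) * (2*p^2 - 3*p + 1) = -2*p^4 + p^3 - 4*p^2 + 8*p - 3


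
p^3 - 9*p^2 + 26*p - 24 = (p - 4)*(p - 3)*(p - 2)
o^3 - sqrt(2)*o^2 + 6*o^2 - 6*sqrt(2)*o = o*(o + 6)*(o - sqrt(2))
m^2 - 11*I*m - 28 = (m - 7*I)*(m - 4*I)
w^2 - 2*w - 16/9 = (w - 8/3)*(w + 2/3)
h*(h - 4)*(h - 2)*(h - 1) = h^4 - 7*h^3 + 14*h^2 - 8*h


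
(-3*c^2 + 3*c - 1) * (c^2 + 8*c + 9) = -3*c^4 - 21*c^3 - 4*c^2 + 19*c - 9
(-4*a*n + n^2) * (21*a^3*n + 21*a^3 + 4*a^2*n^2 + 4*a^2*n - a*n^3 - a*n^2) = -84*a^4*n^2 - 84*a^4*n + 5*a^3*n^3 + 5*a^3*n^2 + 8*a^2*n^4 + 8*a^2*n^3 - a*n^5 - a*n^4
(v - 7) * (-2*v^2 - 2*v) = -2*v^3 + 12*v^2 + 14*v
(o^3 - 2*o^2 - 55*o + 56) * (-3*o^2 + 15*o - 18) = -3*o^5 + 21*o^4 + 117*o^3 - 957*o^2 + 1830*o - 1008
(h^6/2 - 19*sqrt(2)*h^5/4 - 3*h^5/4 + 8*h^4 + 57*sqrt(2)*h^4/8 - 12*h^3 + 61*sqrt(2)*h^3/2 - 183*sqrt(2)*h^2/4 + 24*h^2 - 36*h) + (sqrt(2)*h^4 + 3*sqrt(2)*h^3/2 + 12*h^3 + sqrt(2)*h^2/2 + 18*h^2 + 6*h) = h^6/2 - 19*sqrt(2)*h^5/4 - 3*h^5/4 + 8*h^4 + 65*sqrt(2)*h^4/8 + 32*sqrt(2)*h^3 - 181*sqrt(2)*h^2/4 + 42*h^2 - 30*h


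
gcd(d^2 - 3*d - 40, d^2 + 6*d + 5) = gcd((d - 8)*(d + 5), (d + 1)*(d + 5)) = d + 5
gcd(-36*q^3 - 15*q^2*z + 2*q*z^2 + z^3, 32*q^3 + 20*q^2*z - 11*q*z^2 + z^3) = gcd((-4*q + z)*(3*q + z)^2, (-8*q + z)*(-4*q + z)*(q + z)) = -4*q + z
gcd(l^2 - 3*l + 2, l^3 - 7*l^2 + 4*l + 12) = l - 2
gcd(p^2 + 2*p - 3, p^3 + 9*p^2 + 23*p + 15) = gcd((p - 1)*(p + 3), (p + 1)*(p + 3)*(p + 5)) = p + 3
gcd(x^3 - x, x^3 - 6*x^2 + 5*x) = x^2 - x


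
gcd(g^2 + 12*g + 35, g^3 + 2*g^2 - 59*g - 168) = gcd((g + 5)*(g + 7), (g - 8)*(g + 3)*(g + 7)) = g + 7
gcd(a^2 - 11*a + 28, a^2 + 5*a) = 1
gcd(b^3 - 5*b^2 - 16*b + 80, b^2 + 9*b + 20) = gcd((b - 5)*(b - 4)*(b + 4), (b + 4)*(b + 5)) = b + 4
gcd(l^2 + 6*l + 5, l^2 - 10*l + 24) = 1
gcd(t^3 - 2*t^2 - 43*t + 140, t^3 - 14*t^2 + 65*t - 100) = t^2 - 9*t + 20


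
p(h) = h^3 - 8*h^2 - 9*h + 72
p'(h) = 3*h^2 - 16*h - 9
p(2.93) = 2.10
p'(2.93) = -30.13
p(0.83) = 59.59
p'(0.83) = -20.21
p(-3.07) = -4.70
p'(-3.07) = 68.39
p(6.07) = -53.74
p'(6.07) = 4.41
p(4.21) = -33.06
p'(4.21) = -23.19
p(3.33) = -9.76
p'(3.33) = -29.01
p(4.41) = -37.51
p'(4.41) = -21.22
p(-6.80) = -551.15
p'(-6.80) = 238.52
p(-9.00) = -1224.00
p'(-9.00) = 378.00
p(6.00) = -54.00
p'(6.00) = 3.00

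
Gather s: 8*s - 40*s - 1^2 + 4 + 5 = 8 - 32*s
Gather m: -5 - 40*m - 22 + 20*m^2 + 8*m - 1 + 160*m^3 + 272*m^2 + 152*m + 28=160*m^3 + 292*m^2 + 120*m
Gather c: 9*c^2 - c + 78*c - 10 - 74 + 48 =9*c^2 + 77*c - 36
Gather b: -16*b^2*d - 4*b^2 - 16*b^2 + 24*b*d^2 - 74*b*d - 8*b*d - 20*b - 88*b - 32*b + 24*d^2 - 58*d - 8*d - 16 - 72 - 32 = b^2*(-16*d - 20) + b*(24*d^2 - 82*d - 140) + 24*d^2 - 66*d - 120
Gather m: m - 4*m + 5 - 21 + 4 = -3*m - 12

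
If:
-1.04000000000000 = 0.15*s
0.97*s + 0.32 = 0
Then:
No Solution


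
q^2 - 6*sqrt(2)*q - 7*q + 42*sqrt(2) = (q - 7)*(q - 6*sqrt(2))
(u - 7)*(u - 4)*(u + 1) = u^3 - 10*u^2 + 17*u + 28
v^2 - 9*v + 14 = (v - 7)*(v - 2)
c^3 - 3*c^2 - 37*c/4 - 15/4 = (c - 5)*(c + 1/2)*(c + 3/2)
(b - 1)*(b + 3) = b^2 + 2*b - 3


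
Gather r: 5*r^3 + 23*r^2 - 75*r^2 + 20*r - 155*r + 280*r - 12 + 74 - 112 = 5*r^3 - 52*r^2 + 145*r - 50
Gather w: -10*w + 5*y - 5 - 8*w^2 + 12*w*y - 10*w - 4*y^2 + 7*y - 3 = -8*w^2 + w*(12*y - 20) - 4*y^2 + 12*y - 8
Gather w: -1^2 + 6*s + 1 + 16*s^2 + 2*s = 16*s^2 + 8*s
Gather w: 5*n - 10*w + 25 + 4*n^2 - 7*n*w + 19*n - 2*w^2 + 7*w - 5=4*n^2 + 24*n - 2*w^2 + w*(-7*n - 3) + 20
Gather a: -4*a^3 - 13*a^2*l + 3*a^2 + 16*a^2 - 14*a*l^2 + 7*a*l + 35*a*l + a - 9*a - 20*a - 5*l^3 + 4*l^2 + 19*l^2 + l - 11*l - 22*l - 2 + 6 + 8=-4*a^3 + a^2*(19 - 13*l) + a*(-14*l^2 + 42*l - 28) - 5*l^3 + 23*l^2 - 32*l + 12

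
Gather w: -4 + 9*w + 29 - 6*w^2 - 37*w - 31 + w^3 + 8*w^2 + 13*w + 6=w^3 + 2*w^2 - 15*w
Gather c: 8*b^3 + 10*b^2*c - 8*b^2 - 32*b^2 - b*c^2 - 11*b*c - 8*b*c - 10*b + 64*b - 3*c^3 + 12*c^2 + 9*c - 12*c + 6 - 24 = 8*b^3 - 40*b^2 + 54*b - 3*c^3 + c^2*(12 - b) + c*(10*b^2 - 19*b - 3) - 18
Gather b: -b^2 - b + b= -b^2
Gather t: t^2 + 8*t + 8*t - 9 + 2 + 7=t^2 + 16*t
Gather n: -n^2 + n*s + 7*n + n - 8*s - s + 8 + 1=-n^2 + n*(s + 8) - 9*s + 9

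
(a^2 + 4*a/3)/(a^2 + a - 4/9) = 3*a/(3*a - 1)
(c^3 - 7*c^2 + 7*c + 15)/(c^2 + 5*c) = (c^3 - 7*c^2 + 7*c + 15)/(c*(c + 5))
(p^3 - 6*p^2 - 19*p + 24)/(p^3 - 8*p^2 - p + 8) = (p + 3)/(p + 1)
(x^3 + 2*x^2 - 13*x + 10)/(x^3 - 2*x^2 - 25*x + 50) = (x - 1)/(x - 5)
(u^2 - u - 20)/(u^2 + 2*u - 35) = (u + 4)/(u + 7)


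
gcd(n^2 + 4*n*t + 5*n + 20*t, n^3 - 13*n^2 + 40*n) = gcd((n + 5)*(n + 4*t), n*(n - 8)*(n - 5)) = 1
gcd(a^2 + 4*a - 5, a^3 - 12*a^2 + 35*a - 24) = a - 1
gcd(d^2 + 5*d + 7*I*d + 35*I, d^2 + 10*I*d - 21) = d + 7*I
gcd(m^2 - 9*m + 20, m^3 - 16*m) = m - 4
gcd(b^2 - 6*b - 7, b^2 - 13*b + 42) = b - 7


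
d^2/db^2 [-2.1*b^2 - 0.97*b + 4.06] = -4.20000000000000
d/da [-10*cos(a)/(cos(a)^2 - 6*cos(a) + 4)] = 10*(sin(a)^2 + 3)*sin(a)/(sin(a)^2 + 6*cos(a) - 5)^2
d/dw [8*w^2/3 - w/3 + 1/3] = 16*w/3 - 1/3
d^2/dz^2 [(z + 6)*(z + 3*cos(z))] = -3*(z + 6)*cos(z) - 6*sin(z) + 2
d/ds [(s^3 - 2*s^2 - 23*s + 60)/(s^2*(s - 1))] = (s^3 + 46*s^2 - 203*s + 120)/(s^3*(s^2 - 2*s + 1))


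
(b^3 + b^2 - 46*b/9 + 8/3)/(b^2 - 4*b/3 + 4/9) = (3*b^2 + 5*b - 12)/(3*b - 2)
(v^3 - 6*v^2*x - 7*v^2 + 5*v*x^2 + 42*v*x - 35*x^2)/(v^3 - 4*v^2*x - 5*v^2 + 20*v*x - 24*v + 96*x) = (v^3 - 6*v^2*x - 7*v^2 + 5*v*x^2 + 42*v*x - 35*x^2)/(v^3 - 4*v^2*x - 5*v^2 + 20*v*x - 24*v + 96*x)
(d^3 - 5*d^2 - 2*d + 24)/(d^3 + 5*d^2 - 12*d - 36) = (d - 4)/(d + 6)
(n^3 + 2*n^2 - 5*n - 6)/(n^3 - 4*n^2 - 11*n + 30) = (n + 1)/(n - 5)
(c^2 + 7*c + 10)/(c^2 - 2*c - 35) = (c + 2)/(c - 7)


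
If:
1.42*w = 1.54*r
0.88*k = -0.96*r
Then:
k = -1.00590318772137*w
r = 0.922077922077922*w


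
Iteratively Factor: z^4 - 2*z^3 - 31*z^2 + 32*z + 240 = (z - 4)*(z^3 + 2*z^2 - 23*z - 60) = (z - 4)*(z + 3)*(z^2 - z - 20) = (z - 5)*(z - 4)*(z + 3)*(z + 4)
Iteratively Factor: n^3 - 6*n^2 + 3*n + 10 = (n - 2)*(n^2 - 4*n - 5) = (n - 5)*(n - 2)*(n + 1)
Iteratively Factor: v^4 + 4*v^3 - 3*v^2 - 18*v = (v + 3)*(v^3 + v^2 - 6*v) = (v + 3)^2*(v^2 - 2*v) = (v - 2)*(v + 3)^2*(v)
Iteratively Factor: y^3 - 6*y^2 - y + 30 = (y + 2)*(y^2 - 8*y + 15) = (y - 3)*(y + 2)*(y - 5)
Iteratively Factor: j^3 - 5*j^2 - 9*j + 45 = (j - 5)*(j^2 - 9) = (j - 5)*(j - 3)*(j + 3)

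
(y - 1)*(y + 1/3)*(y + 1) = y^3 + y^2/3 - y - 1/3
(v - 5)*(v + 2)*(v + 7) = v^3 + 4*v^2 - 31*v - 70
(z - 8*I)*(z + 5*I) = z^2 - 3*I*z + 40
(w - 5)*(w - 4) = w^2 - 9*w + 20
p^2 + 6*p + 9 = (p + 3)^2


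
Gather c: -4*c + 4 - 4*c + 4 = 8 - 8*c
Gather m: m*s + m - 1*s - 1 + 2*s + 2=m*(s + 1) + s + 1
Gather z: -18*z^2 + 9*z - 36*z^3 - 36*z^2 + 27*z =-36*z^3 - 54*z^2 + 36*z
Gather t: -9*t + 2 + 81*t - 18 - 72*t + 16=0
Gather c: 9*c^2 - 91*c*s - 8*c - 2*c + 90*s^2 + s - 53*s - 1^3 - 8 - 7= 9*c^2 + c*(-91*s - 10) + 90*s^2 - 52*s - 16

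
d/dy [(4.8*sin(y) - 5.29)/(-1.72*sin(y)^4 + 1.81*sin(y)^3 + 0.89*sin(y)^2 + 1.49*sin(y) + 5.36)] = (24.768*sin(y)^4 - 53.7712*sin(y)^3 + 24.4527*sin(y)^2 + 9.4162*sin(y) + 33.6101)*cos(y)/(2.9584*sin(y)^8 - 6.2264*sin(y)^7 + 0.2145*sin(y)^6 - 1.9038*sin(y)^5 - 12.2525*sin(y)^4 + 22.0554*sin(y)^3 + 11.7609*sin(y)^2 + 15.9728*sin(y) + 28.7296)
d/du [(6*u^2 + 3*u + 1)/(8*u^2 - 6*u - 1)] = (-60*u^2 - 28*u + 3)/(64*u^4 - 96*u^3 + 20*u^2 + 12*u + 1)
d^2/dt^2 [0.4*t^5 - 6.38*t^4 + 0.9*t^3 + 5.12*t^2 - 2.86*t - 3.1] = 8.0*t^3 - 76.56*t^2 + 5.4*t + 10.24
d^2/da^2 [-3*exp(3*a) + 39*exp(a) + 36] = (39 - 27*exp(2*a))*exp(a)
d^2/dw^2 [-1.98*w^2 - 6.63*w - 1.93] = -3.96000000000000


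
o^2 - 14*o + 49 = (o - 7)^2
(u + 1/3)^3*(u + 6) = u^4 + 7*u^3 + 19*u^2/3 + 55*u/27 + 2/9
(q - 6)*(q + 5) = q^2 - q - 30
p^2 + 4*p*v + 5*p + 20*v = (p + 5)*(p + 4*v)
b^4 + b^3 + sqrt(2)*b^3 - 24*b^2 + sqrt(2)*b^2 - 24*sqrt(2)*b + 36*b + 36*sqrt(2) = (b - 3)*(b - 2)*(b + 6)*(b + sqrt(2))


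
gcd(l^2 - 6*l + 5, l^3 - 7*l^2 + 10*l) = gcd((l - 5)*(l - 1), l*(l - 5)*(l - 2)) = l - 5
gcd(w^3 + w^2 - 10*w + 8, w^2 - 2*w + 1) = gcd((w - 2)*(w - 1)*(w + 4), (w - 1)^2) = w - 1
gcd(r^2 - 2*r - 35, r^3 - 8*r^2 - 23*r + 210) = r^2 - 2*r - 35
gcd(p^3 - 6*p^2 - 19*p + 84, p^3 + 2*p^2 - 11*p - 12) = p^2 + p - 12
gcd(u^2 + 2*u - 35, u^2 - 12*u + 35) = u - 5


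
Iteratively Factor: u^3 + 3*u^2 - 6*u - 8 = (u + 4)*(u^2 - u - 2) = (u - 2)*(u + 4)*(u + 1)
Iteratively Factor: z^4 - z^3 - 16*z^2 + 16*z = (z - 4)*(z^3 + 3*z^2 - 4*z) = z*(z - 4)*(z^2 + 3*z - 4) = z*(z - 4)*(z + 4)*(z - 1)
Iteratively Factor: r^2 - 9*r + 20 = (r - 4)*(r - 5)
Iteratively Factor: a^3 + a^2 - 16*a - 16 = (a - 4)*(a^2 + 5*a + 4) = (a - 4)*(a + 1)*(a + 4)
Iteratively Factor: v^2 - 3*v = (v)*(v - 3)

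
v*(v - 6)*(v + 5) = v^3 - v^2 - 30*v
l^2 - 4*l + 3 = (l - 3)*(l - 1)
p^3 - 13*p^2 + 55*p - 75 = (p - 5)^2*(p - 3)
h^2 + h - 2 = (h - 1)*(h + 2)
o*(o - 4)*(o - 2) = o^3 - 6*o^2 + 8*o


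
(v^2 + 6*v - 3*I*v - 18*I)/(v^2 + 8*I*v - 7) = (v^2 + 3*v*(2 - I) - 18*I)/(v^2 + 8*I*v - 7)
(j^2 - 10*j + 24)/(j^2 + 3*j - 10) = (j^2 - 10*j + 24)/(j^2 + 3*j - 10)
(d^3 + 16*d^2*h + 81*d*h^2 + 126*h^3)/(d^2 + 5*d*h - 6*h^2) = (d^2 + 10*d*h + 21*h^2)/(d - h)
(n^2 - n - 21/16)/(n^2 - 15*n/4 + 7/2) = (n + 3/4)/(n - 2)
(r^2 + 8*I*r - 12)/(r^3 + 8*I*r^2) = (r^2 + 8*I*r - 12)/(r^2*(r + 8*I))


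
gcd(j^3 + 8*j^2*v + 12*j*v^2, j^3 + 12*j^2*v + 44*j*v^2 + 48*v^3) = j^2 + 8*j*v + 12*v^2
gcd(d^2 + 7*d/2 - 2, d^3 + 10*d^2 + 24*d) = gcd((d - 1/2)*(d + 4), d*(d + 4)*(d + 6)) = d + 4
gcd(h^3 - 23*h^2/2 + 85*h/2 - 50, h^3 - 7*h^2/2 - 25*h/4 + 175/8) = h - 5/2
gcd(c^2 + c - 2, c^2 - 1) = c - 1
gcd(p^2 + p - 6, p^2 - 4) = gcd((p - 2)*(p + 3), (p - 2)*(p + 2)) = p - 2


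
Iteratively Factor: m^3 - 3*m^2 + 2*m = (m - 2)*(m^2 - m) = (m - 2)*(m - 1)*(m)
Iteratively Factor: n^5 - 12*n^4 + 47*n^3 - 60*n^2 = (n - 3)*(n^4 - 9*n^3 + 20*n^2) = (n - 4)*(n - 3)*(n^3 - 5*n^2) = n*(n - 4)*(n - 3)*(n^2 - 5*n) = n^2*(n - 4)*(n - 3)*(n - 5)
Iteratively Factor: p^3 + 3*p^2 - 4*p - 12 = (p - 2)*(p^2 + 5*p + 6) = (p - 2)*(p + 2)*(p + 3)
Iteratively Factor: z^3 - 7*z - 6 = (z - 3)*(z^2 + 3*z + 2) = (z - 3)*(z + 2)*(z + 1)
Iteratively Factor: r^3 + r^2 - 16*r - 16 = (r + 1)*(r^2 - 16) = (r - 4)*(r + 1)*(r + 4)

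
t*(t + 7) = t^2 + 7*t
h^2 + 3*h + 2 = (h + 1)*(h + 2)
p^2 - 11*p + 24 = (p - 8)*(p - 3)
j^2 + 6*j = j*(j + 6)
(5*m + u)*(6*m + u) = 30*m^2 + 11*m*u + u^2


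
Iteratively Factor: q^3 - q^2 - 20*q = (q + 4)*(q^2 - 5*q) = q*(q + 4)*(q - 5)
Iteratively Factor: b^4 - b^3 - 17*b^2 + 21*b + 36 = (b + 4)*(b^3 - 5*b^2 + 3*b + 9) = (b - 3)*(b + 4)*(b^2 - 2*b - 3) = (b - 3)^2*(b + 4)*(b + 1)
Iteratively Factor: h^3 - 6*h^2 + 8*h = (h - 4)*(h^2 - 2*h) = h*(h - 4)*(h - 2)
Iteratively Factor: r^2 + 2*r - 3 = (r + 3)*(r - 1)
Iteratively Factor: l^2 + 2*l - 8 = (l - 2)*(l + 4)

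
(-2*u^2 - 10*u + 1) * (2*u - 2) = -4*u^3 - 16*u^2 + 22*u - 2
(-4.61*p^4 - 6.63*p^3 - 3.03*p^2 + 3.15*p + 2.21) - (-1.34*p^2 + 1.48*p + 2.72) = -4.61*p^4 - 6.63*p^3 - 1.69*p^2 + 1.67*p - 0.51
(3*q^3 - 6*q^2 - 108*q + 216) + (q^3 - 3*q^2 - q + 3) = 4*q^3 - 9*q^2 - 109*q + 219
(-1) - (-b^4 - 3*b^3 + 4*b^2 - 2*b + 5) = b^4 + 3*b^3 - 4*b^2 + 2*b - 6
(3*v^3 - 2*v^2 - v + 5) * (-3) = -9*v^3 + 6*v^2 + 3*v - 15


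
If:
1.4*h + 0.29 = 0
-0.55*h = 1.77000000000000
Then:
No Solution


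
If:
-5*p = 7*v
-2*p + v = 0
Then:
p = 0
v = 0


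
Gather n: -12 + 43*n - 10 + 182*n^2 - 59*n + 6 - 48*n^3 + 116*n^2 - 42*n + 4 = -48*n^3 + 298*n^2 - 58*n - 12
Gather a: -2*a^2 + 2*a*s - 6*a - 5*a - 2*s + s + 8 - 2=-2*a^2 + a*(2*s - 11) - s + 6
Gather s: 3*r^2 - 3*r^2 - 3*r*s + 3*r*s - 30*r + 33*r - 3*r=0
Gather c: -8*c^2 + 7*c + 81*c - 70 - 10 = -8*c^2 + 88*c - 80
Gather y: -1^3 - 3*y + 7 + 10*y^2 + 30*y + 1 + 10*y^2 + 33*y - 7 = 20*y^2 + 60*y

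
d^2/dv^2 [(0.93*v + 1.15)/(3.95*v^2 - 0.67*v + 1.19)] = ((0.93*v + 1.15)*(7.9*v - 0.67)*(15.8*v - 1.34) - (22.041*v + 7.8388)*(3.95*v^2 - 0.67*v + 1.19))/(3.95*v^2 - 0.67*v + 1.19)^3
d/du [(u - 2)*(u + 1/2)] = 2*u - 3/2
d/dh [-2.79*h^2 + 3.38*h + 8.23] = 3.38 - 5.58*h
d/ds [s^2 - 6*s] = 2*s - 6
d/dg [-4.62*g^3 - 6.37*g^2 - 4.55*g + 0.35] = -13.86*g^2 - 12.74*g - 4.55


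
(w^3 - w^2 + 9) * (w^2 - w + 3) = w^5 - 2*w^4 + 4*w^3 + 6*w^2 - 9*w + 27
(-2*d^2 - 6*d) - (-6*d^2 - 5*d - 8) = 4*d^2 - d + 8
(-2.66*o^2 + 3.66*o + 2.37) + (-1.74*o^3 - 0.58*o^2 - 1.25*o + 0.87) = -1.74*o^3 - 3.24*o^2 + 2.41*o + 3.24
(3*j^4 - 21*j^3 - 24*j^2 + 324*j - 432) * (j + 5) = 3*j^5 - 6*j^4 - 129*j^3 + 204*j^2 + 1188*j - 2160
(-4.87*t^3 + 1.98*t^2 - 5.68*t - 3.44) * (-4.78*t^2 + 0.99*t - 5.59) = 23.2786*t^5 - 14.2857*t^4 + 56.3339*t^3 - 0.248199999999997*t^2 + 28.3456*t + 19.2296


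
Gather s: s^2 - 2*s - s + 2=s^2 - 3*s + 2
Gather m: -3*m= -3*m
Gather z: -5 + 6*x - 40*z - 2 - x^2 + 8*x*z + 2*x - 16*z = -x^2 + 8*x + z*(8*x - 56) - 7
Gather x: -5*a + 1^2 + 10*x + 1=-5*a + 10*x + 2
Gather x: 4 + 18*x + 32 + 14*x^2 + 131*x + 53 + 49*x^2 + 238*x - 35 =63*x^2 + 387*x + 54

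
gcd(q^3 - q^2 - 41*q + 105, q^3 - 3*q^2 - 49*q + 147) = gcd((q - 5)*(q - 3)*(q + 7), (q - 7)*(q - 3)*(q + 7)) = q^2 + 4*q - 21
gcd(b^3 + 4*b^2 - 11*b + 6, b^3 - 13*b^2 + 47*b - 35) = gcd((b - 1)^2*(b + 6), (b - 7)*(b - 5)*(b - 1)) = b - 1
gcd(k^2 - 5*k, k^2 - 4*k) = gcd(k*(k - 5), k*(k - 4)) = k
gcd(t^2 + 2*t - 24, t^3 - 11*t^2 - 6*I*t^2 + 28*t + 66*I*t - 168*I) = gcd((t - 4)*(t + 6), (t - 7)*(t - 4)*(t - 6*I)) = t - 4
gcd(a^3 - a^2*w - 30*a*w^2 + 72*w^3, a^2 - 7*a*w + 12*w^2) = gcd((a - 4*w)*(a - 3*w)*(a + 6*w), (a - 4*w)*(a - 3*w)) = a^2 - 7*a*w + 12*w^2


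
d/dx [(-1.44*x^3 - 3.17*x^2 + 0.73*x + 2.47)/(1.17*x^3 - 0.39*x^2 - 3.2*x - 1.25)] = (-8.88178419700125e-16*x^5 + 4.2705*x^4 + 7.5078*x^3 + 7.159*x^2 + 9.8516*x + 6.9915)/(1.3689*x^6 - 0.9126*x^5 - 7.3359*x^4 - 0.428999999999999*x^3 + 11.215*x^2 + 8.0*x + 1.5625)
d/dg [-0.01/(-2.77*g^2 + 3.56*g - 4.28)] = (0.0356 - 0.0554*g)/(2.77*g^2 - 3.56*g + 4.28)^2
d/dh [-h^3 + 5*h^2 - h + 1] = -3*h^2 + 10*h - 1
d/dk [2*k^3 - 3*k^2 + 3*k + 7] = 6*k^2 - 6*k + 3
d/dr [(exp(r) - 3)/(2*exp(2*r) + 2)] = (-2*(exp(r) - 3)*exp(r) + exp(2*r) + 1)*exp(r)/(2*(exp(2*r) + 1)^2)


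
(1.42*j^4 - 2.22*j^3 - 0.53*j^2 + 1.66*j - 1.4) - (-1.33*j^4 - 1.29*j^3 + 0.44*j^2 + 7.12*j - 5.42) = 2.75*j^4 - 0.93*j^3 - 0.97*j^2 - 5.46*j + 4.02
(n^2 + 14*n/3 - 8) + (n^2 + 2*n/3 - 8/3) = 2*n^2 + 16*n/3 - 32/3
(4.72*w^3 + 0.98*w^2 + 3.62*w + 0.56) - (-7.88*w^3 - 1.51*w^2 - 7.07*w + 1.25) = 12.6*w^3 + 2.49*w^2 + 10.69*w - 0.69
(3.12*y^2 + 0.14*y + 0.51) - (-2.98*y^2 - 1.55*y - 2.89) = 6.1*y^2 + 1.69*y + 3.4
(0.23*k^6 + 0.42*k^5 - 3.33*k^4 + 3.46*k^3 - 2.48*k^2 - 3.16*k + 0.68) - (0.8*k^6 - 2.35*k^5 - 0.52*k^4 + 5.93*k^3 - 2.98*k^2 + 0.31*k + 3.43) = -0.57*k^6 + 2.77*k^5 - 2.81*k^4 - 2.47*k^3 + 0.5*k^2 - 3.47*k - 2.75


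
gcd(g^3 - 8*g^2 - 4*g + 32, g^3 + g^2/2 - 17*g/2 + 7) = g - 2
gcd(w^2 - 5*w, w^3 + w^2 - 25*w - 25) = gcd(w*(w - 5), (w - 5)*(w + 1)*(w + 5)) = w - 5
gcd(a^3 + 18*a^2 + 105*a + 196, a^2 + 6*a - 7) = a + 7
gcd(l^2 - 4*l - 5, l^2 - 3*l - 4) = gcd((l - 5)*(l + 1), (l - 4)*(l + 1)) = l + 1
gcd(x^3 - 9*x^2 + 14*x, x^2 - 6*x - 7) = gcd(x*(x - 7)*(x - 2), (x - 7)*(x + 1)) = x - 7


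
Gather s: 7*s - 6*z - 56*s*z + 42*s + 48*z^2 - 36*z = s*(49 - 56*z) + 48*z^2 - 42*z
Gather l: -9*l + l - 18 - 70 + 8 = -8*l - 80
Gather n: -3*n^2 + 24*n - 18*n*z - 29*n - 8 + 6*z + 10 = -3*n^2 + n*(-18*z - 5) + 6*z + 2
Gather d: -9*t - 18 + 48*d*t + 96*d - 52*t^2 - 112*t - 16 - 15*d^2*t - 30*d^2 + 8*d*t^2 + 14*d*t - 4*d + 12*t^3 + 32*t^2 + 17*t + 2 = d^2*(-15*t - 30) + d*(8*t^2 + 62*t + 92) + 12*t^3 - 20*t^2 - 104*t - 32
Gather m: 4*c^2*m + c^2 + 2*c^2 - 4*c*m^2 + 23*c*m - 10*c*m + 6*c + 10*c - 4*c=3*c^2 - 4*c*m^2 + 12*c + m*(4*c^2 + 13*c)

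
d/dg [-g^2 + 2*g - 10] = 2 - 2*g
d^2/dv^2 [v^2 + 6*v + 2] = 2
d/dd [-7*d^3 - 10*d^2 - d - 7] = -21*d^2 - 20*d - 1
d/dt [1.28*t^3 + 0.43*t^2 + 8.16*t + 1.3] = 3.84*t^2 + 0.86*t + 8.16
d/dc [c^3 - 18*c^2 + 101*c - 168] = 3*c^2 - 36*c + 101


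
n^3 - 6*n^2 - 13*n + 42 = (n - 7)*(n - 2)*(n + 3)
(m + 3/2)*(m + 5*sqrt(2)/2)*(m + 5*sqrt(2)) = m^3 + 3*m^2/2 + 15*sqrt(2)*m^2/2 + 45*sqrt(2)*m/4 + 25*m + 75/2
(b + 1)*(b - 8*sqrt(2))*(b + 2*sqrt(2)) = b^3 - 6*sqrt(2)*b^2 + b^2 - 32*b - 6*sqrt(2)*b - 32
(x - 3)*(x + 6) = x^2 + 3*x - 18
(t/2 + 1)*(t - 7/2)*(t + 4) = t^3/2 + 5*t^2/4 - 13*t/2 - 14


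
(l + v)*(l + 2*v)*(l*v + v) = l^3*v + 3*l^2*v^2 + l^2*v + 2*l*v^3 + 3*l*v^2 + 2*v^3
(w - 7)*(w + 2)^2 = w^3 - 3*w^2 - 24*w - 28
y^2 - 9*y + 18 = (y - 6)*(y - 3)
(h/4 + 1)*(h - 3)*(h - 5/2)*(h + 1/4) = h^4/4 - 5*h^3/16 - 119*h^2/32 + 211*h/32 + 15/8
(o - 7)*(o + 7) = o^2 - 49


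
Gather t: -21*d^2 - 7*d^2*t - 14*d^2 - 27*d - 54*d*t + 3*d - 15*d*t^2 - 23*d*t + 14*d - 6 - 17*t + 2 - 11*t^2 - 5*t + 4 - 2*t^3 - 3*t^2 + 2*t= -35*d^2 - 10*d - 2*t^3 + t^2*(-15*d - 14) + t*(-7*d^2 - 77*d - 20)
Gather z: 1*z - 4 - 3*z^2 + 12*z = -3*z^2 + 13*z - 4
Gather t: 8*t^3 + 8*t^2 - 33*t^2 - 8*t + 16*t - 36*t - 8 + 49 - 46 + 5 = 8*t^3 - 25*t^2 - 28*t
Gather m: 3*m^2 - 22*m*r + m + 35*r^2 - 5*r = 3*m^2 + m*(1 - 22*r) + 35*r^2 - 5*r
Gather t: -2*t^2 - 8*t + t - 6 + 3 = -2*t^2 - 7*t - 3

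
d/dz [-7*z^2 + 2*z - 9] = 2 - 14*z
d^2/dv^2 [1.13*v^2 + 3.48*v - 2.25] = 2.26000000000000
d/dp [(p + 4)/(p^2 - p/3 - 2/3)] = 3*(3*p^2 - p - (p + 4)*(6*p - 1) - 2)/(-3*p^2 + p + 2)^2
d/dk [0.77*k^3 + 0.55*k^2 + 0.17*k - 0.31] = 2.31*k^2 + 1.1*k + 0.17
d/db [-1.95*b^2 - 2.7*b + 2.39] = -3.9*b - 2.7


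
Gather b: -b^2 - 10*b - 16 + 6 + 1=-b^2 - 10*b - 9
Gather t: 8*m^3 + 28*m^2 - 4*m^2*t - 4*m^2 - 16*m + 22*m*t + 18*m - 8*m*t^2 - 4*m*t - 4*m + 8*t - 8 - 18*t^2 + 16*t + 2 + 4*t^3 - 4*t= 8*m^3 + 24*m^2 - 2*m + 4*t^3 + t^2*(-8*m - 18) + t*(-4*m^2 + 18*m + 20) - 6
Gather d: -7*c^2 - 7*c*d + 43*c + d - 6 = -7*c^2 + 43*c + d*(1 - 7*c) - 6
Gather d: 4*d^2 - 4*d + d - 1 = 4*d^2 - 3*d - 1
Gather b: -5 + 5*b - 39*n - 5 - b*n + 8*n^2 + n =b*(5 - n) + 8*n^2 - 38*n - 10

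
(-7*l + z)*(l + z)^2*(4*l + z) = -28*l^4 - 59*l^3*z - 33*l^2*z^2 - l*z^3 + z^4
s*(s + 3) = s^2 + 3*s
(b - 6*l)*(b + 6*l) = b^2 - 36*l^2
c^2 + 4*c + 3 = (c + 1)*(c + 3)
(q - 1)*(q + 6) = q^2 + 5*q - 6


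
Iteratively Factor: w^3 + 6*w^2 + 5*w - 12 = (w + 4)*(w^2 + 2*w - 3) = (w - 1)*(w + 4)*(w + 3)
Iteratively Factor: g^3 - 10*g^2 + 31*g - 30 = (g - 3)*(g^2 - 7*g + 10) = (g - 5)*(g - 3)*(g - 2)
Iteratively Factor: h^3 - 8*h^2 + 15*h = (h - 5)*(h^2 - 3*h) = (h - 5)*(h - 3)*(h)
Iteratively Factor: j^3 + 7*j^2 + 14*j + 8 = (j + 1)*(j^2 + 6*j + 8) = (j + 1)*(j + 2)*(j + 4)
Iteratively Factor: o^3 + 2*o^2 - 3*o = (o + 3)*(o^2 - o) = o*(o + 3)*(o - 1)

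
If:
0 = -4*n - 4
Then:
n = -1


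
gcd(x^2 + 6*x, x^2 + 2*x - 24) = x + 6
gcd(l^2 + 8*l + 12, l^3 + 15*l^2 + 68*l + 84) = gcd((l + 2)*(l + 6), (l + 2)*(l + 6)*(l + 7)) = l^2 + 8*l + 12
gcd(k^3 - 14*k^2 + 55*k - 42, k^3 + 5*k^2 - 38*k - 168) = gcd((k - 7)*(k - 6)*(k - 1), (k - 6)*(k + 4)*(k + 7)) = k - 6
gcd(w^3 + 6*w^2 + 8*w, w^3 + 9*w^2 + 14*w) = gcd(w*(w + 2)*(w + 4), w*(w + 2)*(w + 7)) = w^2 + 2*w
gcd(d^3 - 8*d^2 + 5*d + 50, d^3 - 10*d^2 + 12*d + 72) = d + 2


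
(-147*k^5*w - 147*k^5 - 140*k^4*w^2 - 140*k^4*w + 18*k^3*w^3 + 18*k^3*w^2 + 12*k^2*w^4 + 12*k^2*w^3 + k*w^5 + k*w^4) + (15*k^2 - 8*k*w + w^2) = -147*k^5*w - 147*k^5 - 140*k^4*w^2 - 140*k^4*w + 18*k^3*w^3 + 18*k^3*w^2 + 12*k^2*w^4 + 12*k^2*w^3 + 15*k^2 + k*w^5 + k*w^4 - 8*k*w + w^2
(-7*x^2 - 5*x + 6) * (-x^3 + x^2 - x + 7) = 7*x^5 - 2*x^4 - 4*x^3 - 38*x^2 - 41*x + 42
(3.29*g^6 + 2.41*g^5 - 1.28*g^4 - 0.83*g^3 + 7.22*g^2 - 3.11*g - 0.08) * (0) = 0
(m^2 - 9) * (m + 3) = m^3 + 3*m^2 - 9*m - 27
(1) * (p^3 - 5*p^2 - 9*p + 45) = p^3 - 5*p^2 - 9*p + 45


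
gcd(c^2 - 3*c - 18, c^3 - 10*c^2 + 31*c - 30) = 1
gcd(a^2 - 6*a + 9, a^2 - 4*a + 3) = a - 3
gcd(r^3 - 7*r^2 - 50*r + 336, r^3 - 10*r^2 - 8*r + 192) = r^2 - 14*r + 48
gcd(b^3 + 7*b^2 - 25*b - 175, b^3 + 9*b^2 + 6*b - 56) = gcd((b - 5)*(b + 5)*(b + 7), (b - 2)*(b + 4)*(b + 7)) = b + 7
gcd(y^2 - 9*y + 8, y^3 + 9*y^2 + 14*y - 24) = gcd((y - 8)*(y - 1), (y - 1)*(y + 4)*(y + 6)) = y - 1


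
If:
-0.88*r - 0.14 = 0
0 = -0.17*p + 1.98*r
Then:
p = -1.85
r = -0.16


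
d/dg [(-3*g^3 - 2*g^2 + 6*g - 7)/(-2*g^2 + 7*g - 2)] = (6*g^4 - 42*g^3 + 16*g^2 - 20*g + 37)/(4*g^4 - 28*g^3 + 57*g^2 - 28*g + 4)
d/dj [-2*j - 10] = -2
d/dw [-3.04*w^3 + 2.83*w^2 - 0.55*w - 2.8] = -9.12*w^2 + 5.66*w - 0.55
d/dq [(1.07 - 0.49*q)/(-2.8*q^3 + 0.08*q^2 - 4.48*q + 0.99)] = (-2.744*q^3 + 9.0272*q^2 - 0.1712*q + 4.3085)/(7.84*q^6 - 0.448*q^5 + 25.0944*q^4 - 6.2608*q^3 + 20.2288*q^2 - 8.8704*q + 0.9801)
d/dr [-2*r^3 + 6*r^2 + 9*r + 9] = -6*r^2 + 12*r + 9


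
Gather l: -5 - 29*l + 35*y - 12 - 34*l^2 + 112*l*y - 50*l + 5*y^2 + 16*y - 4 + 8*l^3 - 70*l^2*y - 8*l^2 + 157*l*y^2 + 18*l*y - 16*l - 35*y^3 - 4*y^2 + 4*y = 8*l^3 + l^2*(-70*y - 42) + l*(157*y^2 + 130*y - 95) - 35*y^3 + y^2 + 55*y - 21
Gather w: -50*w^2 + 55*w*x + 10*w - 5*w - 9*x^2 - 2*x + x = -50*w^2 + w*(55*x + 5) - 9*x^2 - x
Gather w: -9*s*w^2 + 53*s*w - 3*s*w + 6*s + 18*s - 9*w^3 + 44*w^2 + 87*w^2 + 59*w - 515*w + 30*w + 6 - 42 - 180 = 24*s - 9*w^3 + w^2*(131 - 9*s) + w*(50*s - 426) - 216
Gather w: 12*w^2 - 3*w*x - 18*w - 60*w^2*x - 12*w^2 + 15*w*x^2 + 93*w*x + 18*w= -60*w^2*x + w*(15*x^2 + 90*x)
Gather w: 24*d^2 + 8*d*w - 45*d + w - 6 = 24*d^2 - 45*d + w*(8*d + 1) - 6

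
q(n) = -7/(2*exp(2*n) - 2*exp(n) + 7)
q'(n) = -7*(-4*exp(2*n) + 2*exp(n))/(2*exp(2*n) - 2*exp(n) + 7)^2 = (28*exp(n) - 14)*exp(n)/(2*exp(2*n) - 2*exp(n) + 7)^2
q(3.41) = -0.00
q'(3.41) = 0.01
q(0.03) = -0.99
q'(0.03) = 0.31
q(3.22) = -0.01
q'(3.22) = 0.01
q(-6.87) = -1.00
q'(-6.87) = -0.00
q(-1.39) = -1.06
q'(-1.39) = -0.04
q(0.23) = -0.91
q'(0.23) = 0.46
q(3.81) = -0.00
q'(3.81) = 0.00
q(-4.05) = -1.00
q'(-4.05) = -0.00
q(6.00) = 0.00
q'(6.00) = 0.00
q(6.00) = 0.00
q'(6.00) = 0.00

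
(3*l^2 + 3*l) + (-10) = 3*l^2 + 3*l - 10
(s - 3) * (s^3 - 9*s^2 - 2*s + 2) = s^4 - 12*s^3 + 25*s^2 + 8*s - 6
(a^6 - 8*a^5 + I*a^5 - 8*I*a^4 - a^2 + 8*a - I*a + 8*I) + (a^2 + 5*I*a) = a^6 - 8*a^5 + I*a^5 - 8*I*a^4 + 8*a + 4*I*a + 8*I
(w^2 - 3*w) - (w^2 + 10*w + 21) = -13*w - 21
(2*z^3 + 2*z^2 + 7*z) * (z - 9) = 2*z^4 - 16*z^3 - 11*z^2 - 63*z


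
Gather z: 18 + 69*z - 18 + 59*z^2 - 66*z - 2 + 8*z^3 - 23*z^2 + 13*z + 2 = 8*z^3 + 36*z^2 + 16*z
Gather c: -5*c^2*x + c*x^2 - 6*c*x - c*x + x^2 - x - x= -5*c^2*x + c*(x^2 - 7*x) + x^2 - 2*x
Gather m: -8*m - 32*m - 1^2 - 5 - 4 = -40*m - 10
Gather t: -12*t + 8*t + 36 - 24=12 - 4*t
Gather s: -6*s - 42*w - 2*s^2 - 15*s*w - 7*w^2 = -2*s^2 + s*(-15*w - 6) - 7*w^2 - 42*w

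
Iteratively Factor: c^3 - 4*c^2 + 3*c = (c - 1)*(c^2 - 3*c) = (c - 3)*(c - 1)*(c)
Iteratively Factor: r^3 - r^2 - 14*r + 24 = (r - 2)*(r^2 + r - 12) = (r - 2)*(r + 4)*(r - 3)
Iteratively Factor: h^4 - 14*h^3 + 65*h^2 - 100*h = (h)*(h^3 - 14*h^2 + 65*h - 100) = h*(h - 5)*(h^2 - 9*h + 20) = h*(h - 5)^2*(h - 4)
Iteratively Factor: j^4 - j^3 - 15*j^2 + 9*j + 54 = (j + 3)*(j^3 - 4*j^2 - 3*j + 18) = (j - 3)*(j + 3)*(j^2 - j - 6) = (j - 3)^2*(j + 3)*(j + 2)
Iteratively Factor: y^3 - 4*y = (y - 2)*(y^2 + 2*y) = (y - 2)*(y + 2)*(y)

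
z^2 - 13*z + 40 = (z - 8)*(z - 5)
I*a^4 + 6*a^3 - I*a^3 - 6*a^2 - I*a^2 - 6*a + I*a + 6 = (a - 1)^2*(a - 6*I)*(I*a + I)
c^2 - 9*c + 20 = (c - 5)*(c - 4)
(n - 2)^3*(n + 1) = n^4 - 5*n^3 + 6*n^2 + 4*n - 8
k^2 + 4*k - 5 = (k - 1)*(k + 5)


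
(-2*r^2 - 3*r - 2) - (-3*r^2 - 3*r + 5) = r^2 - 7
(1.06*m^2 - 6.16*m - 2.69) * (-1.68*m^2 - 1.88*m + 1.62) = -1.7808*m^4 + 8.356*m^3 + 17.8172*m^2 - 4.922*m - 4.3578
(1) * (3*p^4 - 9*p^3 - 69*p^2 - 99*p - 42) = 3*p^4 - 9*p^3 - 69*p^2 - 99*p - 42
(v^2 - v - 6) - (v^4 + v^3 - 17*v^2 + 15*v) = -v^4 - v^3 + 18*v^2 - 16*v - 6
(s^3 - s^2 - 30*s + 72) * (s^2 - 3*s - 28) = s^5 - 4*s^4 - 55*s^3 + 190*s^2 + 624*s - 2016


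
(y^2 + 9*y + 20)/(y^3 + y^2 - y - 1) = (y^2 + 9*y + 20)/(y^3 + y^2 - y - 1)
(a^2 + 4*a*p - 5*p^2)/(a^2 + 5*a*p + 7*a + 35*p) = (a - p)/(a + 7)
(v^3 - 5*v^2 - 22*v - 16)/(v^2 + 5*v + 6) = (v^2 - 7*v - 8)/(v + 3)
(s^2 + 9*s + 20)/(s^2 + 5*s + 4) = (s + 5)/(s + 1)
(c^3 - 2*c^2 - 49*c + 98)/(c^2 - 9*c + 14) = c + 7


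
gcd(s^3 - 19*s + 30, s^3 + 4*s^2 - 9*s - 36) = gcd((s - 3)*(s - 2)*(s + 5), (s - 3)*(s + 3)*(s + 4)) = s - 3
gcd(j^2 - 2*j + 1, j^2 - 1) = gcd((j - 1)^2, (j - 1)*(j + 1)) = j - 1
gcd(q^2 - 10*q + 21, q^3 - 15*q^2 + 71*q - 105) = q^2 - 10*q + 21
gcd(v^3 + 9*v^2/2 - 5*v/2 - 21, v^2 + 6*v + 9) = v + 3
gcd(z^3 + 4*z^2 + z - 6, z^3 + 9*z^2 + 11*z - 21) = z^2 + 2*z - 3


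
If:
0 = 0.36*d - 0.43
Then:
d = 1.19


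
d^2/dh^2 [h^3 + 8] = 6*h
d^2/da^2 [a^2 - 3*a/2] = 2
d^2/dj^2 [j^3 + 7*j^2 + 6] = 6*j + 14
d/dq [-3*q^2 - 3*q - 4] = -6*q - 3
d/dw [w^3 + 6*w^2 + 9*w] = 3*w^2 + 12*w + 9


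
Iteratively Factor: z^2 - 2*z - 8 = (z - 4)*(z + 2)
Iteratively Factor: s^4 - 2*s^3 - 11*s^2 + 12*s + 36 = (s - 3)*(s^3 + s^2 - 8*s - 12) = (s - 3)*(s + 2)*(s^2 - s - 6) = (s - 3)*(s + 2)^2*(s - 3)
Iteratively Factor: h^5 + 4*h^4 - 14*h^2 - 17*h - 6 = (h + 1)*(h^4 + 3*h^3 - 3*h^2 - 11*h - 6) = (h + 1)^2*(h^3 + 2*h^2 - 5*h - 6) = (h + 1)^2*(h + 3)*(h^2 - h - 2) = (h - 2)*(h + 1)^2*(h + 3)*(h + 1)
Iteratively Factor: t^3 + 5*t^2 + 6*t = (t + 3)*(t^2 + 2*t) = (t + 2)*(t + 3)*(t)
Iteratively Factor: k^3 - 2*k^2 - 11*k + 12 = (k + 3)*(k^2 - 5*k + 4) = (k - 4)*(k + 3)*(k - 1)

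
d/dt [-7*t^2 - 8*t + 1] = -14*t - 8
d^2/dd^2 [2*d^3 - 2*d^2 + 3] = 12*d - 4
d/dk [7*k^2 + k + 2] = 14*k + 1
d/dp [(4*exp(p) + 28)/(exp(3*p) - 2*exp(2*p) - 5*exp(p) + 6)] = 4*((exp(p) + 7)*(-3*exp(2*p) + 4*exp(p) + 5) + exp(3*p) - 2*exp(2*p) - 5*exp(p) + 6)*exp(p)/(exp(3*p) - 2*exp(2*p) - 5*exp(p) + 6)^2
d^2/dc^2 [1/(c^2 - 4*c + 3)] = 2*(-c^2 + 4*c + 4*(c - 2)^2 - 3)/(c^2 - 4*c + 3)^3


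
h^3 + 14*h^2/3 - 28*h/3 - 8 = (h - 2)*(h + 2/3)*(h + 6)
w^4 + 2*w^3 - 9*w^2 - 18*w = w*(w - 3)*(w + 2)*(w + 3)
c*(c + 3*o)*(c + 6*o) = c^3 + 9*c^2*o + 18*c*o^2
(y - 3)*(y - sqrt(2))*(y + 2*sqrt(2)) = y^3 - 3*y^2 + sqrt(2)*y^2 - 3*sqrt(2)*y - 4*y + 12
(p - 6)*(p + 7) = p^2 + p - 42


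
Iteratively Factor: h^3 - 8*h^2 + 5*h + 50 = (h - 5)*(h^2 - 3*h - 10) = (h - 5)^2*(h + 2)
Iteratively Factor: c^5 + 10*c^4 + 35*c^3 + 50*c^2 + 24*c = (c + 3)*(c^4 + 7*c^3 + 14*c^2 + 8*c) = (c + 1)*(c + 3)*(c^3 + 6*c^2 + 8*c) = (c + 1)*(c + 3)*(c + 4)*(c^2 + 2*c) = (c + 1)*(c + 2)*(c + 3)*(c + 4)*(c)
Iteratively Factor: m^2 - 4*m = (m - 4)*(m)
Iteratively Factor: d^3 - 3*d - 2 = (d + 1)*(d^2 - d - 2) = (d - 2)*(d + 1)*(d + 1)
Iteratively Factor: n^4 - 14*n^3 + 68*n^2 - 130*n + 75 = (n - 1)*(n^3 - 13*n^2 + 55*n - 75) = (n - 5)*(n - 1)*(n^2 - 8*n + 15) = (n - 5)^2*(n - 1)*(n - 3)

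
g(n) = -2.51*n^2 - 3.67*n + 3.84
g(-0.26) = 4.62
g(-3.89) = -19.87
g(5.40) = -89.17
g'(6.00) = -33.79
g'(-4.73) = 20.07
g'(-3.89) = 15.86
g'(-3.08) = 11.79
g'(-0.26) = -2.36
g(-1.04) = 4.94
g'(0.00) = -3.67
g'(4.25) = -25.00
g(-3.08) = -8.67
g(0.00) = 3.84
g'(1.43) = -10.85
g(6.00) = -108.54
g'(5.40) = -30.78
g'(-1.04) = 1.55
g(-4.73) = -34.96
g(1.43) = -6.54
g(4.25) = -57.09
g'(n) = -5.02*n - 3.67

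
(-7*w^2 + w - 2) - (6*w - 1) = -7*w^2 - 5*w - 1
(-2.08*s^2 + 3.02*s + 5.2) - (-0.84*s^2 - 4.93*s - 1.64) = -1.24*s^2 + 7.95*s + 6.84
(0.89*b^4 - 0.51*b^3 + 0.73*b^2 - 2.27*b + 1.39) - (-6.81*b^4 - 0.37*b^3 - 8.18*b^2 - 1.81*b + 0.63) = 7.7*b^4 - 0.14*b^3 + 8.91*b^2 - 0.46*b + 0.76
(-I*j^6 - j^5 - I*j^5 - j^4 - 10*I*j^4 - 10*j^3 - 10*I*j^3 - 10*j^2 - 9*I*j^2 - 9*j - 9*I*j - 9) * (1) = -I*j^6 - j^5 - I*j^5 - j^4 - 10*I*j^4 - 10*j^3 - 10*I*j^3 - 10*j^2 - 9*I*j^2 - 9*j - 9*I*j - 9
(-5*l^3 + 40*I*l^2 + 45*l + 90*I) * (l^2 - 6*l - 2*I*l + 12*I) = -5*l^5 + 30*l^4 + 50*I*l^4 + 125*l^3 - 300*I*l^3 - 750*l^2 + 180*l - 1080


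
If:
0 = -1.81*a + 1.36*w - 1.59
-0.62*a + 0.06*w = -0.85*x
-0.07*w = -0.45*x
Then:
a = 0.62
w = 1.99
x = 0.31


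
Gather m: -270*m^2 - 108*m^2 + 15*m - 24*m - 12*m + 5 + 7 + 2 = -378*m^2 - 21*m + 14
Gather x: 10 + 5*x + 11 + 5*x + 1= 10*x + 22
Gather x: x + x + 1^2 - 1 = 2*x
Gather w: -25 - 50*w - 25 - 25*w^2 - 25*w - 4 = -25*w^2 - 75*w - 54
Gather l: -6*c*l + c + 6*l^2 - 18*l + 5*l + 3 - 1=c + 6*l^2 + l*(-6*c - 13) + 2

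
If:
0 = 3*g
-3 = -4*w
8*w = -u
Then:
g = 0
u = -6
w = 3/4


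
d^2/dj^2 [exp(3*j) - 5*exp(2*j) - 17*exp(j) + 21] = (9*exp(2*j) - 20*exp(j) - 17)*exp(j)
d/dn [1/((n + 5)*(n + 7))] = 2*(-n - 6)/(n^4 + 24*n^3 + 214*n^2 + 840*n + 1225)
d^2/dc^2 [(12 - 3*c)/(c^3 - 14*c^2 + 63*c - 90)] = 6*(-(c - 4)*(3*c^2 - 28*c + 63)^2 + (3*c^2 - 28*c + (c - 4)*(3*c - 14) + 63)*(c^3 - 14*c^2 + 63*c - 90))/(c^3 - 14*c^2 + 63*c - 90)^3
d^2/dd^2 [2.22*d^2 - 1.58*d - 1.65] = 4.44000000000000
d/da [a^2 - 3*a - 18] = 2*a - 3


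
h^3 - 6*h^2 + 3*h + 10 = (h - 5)*(h - 2)*(h + 1)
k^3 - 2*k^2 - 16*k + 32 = (k - 4)*(k - 2)*(k + 4)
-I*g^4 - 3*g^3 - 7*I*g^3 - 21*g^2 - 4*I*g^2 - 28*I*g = g*(g + 7)*(g - 4*I)*(-I*g + 1)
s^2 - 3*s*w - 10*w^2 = (s - 5*w)*(s + 2*w)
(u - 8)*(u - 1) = u^2 - 9*u + 8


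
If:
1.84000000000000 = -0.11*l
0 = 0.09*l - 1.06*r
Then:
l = -16.73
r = -1.42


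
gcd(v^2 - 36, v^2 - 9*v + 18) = v - 6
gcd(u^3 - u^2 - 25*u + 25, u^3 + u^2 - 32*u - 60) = u + 5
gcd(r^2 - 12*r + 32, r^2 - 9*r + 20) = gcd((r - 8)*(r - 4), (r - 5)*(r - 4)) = r - 4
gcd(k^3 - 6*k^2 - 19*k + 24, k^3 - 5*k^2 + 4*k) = k - 1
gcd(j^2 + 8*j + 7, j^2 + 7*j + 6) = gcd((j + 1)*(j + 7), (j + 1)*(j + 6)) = j + 1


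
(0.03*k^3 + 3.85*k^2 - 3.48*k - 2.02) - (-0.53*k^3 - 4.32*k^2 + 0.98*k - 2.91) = 0.56*k^3 + 8.17*k^2 - 4.46*k + 0.89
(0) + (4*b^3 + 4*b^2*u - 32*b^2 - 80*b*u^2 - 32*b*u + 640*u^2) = 4*b^3 + 4*b^2*u - 32*b^2 - 80*b*u^2 - 32*b*u + 640*u^2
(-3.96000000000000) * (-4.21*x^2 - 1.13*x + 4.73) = 16.6716*x^2 + 4.4748*x - 18.7308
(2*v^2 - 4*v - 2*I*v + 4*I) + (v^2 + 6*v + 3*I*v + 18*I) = 3*v^2 + 2*v + I*v + 22*I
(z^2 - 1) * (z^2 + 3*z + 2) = z^4 + 3*z^3 + z^2 - 3*z - 2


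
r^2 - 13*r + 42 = (r - 7)*(r - 6)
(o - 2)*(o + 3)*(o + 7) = o^3 + 8*o^2 + o - 42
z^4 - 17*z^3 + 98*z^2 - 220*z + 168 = (z - 7)*(z - 6)*(z - 2)^2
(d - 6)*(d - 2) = d^2 - 8*d + 12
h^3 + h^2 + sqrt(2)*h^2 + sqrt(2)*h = h*(h + 1)*(h + sqrt(2))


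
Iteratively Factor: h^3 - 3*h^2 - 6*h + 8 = (h - 1)*(h^2 - 2*h - 8) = (h - 4)*(h - 1)*(h + 2)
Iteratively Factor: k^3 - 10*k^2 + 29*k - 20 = (k - 5)*(k^2 - 5*k + 4) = (k - 5)*(k - 1)*(k - 4)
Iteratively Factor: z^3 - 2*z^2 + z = (z - 1)*(z^2 - z) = (z - 1)^2*(z)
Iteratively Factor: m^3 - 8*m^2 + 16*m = (m - 4)*(m^2 - 4*m) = m*(m - 4)*(m - 4)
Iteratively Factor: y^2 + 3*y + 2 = (y + 1)*(y + 2)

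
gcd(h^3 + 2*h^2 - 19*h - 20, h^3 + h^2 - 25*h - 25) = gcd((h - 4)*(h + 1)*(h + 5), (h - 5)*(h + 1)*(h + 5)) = h^2 + 6*h + 5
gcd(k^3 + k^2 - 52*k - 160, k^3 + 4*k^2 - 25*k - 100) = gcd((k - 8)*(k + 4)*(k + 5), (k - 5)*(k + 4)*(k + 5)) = k^2 + 9*k + 20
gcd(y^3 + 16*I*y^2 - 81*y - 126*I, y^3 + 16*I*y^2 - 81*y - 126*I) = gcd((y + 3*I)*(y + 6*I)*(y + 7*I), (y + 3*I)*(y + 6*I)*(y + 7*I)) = y^3 + 16*I*y^2 - 81*y - 126*I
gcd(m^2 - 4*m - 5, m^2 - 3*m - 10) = m - 5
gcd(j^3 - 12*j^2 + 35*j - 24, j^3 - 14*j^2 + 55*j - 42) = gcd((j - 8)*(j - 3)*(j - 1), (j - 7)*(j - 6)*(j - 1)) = j - 1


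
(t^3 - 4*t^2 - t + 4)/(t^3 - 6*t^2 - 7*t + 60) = (t^2 - 1)/(t^2 - 2*t - 15)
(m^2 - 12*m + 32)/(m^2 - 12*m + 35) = (m^2 - 12*m + 32)/(m^2 - 12*m + 35)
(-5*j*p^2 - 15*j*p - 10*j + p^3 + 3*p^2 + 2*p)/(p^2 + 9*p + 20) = (-5*j*p^2 - 15*j*p - 10*j + p^3 + 3*p^2 + 2*p)/(p^2 + 9*p + 20)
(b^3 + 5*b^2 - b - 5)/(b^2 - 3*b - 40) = (b^2 - 1)/(b - 8)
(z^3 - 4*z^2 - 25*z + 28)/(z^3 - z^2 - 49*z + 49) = (z + 4)/(z + 7)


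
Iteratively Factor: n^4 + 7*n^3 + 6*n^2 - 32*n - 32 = (n + 4)*(n^3 + 3*n^2 - 6*n - 8) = (n - 2)*(n + 4)*(n^2 + 5*n + 4) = (n - 2)*(n + 1)*(n + 4)*(n + 4)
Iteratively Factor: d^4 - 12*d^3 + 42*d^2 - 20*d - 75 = (d - 5)*(d^3 - 7*d^2 + 7*d + 15) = (d - 5)^2*(d^2 - 2*d - 3) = (d - 5)^2*(d - 3)*(d + 1)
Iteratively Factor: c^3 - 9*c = (c - 3)*(c^2 + 3*c) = (c - 3)*(c + 3)*(c)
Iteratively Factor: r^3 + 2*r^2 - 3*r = (r - 1)*(r^2 + 3*r) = r*(r - 1)*(r + 3)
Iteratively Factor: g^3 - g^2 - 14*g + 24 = (g - 2)*(g^2 + g - 12) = (g - 2)*(g + 4)*(g - 3)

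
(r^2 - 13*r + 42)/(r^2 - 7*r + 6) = (r - 7)/(r - 1)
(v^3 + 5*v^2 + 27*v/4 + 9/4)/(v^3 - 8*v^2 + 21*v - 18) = (4*v^3 + 20*v^2 + 27*v + 9)/(4*(v^3 - 8*v^2 + 21*v - 18))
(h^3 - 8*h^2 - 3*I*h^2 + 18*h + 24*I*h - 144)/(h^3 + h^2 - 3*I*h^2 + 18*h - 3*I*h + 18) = (h - 8)/(h + 1)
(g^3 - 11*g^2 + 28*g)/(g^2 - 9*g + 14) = g*(g - 4)/(g - 2)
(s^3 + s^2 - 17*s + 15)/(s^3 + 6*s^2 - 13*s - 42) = (s^2 + 4*s - 5)/(s^2 + 9*s + 14)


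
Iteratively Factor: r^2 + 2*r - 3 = (r - 1)*(r + 3)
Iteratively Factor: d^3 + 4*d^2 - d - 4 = (d - 1)*(d^2 + 5*d + 4) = (d - 1)*(d + 1)*(d + 4)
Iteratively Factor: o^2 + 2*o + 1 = (o + 1)*(o + 1)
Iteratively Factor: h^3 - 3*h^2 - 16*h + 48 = (h - 3)*(h^2 - 16) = (h - 3)*(h + 4)*(h - 4)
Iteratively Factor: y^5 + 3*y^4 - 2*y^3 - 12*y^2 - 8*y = (y + 1)*(y^4 + 2*y^3 - 4*y^2 - 8*y) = (y - 2)*(y + 1)*(y^3 + 4*y^2 + 4*y) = y*(y - 2)*(y + 1)*(y^2 + 4*y + 4) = y*(y - 2)*(y + 1)*(y + 2)*(y + 2)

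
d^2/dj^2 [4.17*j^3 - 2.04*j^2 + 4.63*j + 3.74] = 25.02*j - 4.08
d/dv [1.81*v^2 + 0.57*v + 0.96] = 3.62*v + 0.57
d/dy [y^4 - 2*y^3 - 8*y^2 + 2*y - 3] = 4*y^3 - 6*y^2 - 16*y + 2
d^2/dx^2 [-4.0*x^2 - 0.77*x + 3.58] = -8.00000000000000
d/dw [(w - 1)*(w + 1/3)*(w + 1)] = 3*w^2 + 2*w/3 - 1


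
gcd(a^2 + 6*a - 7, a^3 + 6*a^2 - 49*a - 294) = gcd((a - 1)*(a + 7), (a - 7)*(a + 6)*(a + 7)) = a + 7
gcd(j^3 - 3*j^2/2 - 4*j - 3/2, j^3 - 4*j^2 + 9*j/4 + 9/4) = j^2 - 5*j/2 - 3/2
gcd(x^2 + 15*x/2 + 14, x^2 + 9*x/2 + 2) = x + 4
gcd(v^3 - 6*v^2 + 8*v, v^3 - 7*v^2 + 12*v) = v^2 - 4*v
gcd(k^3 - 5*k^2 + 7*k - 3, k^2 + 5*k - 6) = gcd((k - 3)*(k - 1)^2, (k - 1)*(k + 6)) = k - 1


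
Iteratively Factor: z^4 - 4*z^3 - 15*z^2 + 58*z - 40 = (z + 4)*(z^3 - 8*z^2 + 17*z - 10) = (z - 5)*(z + 4)*(z^2 - 3*z + 2) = (z - 5)*(z - 1)*(z + 4)*(z - 2)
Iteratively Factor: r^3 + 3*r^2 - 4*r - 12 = (r + 3)*(r^2 - 4) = (r + 2)*(r + 3)*(r - 2)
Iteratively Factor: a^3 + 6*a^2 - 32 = (a - 2)*(a^2 + 8*a + 16) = (a - 2)*(a + 4)*(a + 4)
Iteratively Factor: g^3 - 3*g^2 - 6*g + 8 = (g - 1)*(g^2 - 2*g - 8) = (g - 4)*(g - 1)*(g + 2)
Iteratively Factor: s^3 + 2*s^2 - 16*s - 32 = (s - 4)*(s^2 + 6*s + 8) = (s - 4)*(s + 2)*(s + 4)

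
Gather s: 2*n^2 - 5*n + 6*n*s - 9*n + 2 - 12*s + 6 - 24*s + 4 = 2*n^2 - 14*n + s*(6*n - 36) + 12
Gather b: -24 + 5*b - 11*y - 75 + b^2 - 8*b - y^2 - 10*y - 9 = b^2 - 3*b - y^2 - 21*y - 108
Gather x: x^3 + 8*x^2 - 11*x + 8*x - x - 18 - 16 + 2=x^3 + 8*x^2 - 4*x - 32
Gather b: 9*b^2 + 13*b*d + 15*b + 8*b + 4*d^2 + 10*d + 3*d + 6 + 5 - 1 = 9*b^2 + b*(13*d + 23) + 4*d^2 + 13*d + 10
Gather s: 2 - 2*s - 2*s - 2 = -4*s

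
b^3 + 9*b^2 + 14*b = b*(b + 2)*(b + 7)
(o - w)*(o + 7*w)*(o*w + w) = o^3*w + 6*o^2*w^2 + o^2*w - 7*o*w^3 + 6*o*w^2 - 7*w^3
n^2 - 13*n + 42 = (n - 7)*(n - 6)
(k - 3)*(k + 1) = k^2 - 2*k - 3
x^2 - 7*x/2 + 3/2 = (x - 3)*(x - 1/2)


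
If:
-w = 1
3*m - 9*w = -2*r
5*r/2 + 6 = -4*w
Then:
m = -37/15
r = -4/5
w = -1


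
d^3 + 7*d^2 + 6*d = d*(d + 1)*(d + 6)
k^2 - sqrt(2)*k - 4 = (k - 2*sqrt(2))*(k + sqrt(2))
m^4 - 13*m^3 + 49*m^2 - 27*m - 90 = (m - 6)*(m - 5)*(m - 3)*(m + 1)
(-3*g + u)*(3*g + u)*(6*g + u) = -54*g^3 - 9*g^2*u + 6*g*u^2 + u^3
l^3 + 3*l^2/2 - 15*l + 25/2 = (l - 5/2)*(l - 1)*(l + 5)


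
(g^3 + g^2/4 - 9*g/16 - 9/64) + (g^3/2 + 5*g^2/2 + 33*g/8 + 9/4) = 3*g^3/2 + 11*g^2/4 + 57*g/16 + 135/64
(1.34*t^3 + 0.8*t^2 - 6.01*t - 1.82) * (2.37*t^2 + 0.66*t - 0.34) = 3.1758*t^5 + 2.7804*t^4 - 14.1713*t^3 - 8.552*t^2 + 0.8422*t + 0.6188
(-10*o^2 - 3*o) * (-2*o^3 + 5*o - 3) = 20*o^5 + 6*o^4 - 50*o^3 + 15*o^2 + 9*o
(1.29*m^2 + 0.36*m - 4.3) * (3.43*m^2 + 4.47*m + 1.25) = 4.4247*m^4 + 7.0011*m^3 - 11.5273*m^2 - 18.771*m - 5.375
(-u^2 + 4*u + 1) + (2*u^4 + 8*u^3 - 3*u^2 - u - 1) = 2*u^4 + 8*u^3 - 4*u^2 + 3*u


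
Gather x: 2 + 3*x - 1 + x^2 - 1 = x^2 + 3*x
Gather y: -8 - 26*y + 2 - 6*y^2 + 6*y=-6*y^2 - 20*y - 6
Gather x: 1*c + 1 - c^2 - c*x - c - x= -c^2 + x*(-c - 1) + 1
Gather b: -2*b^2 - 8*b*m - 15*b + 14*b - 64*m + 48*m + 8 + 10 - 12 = -2*b^2 + b*(-8*m - 1) - 16*m + 6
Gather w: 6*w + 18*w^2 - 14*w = 18*w^2 - 8*w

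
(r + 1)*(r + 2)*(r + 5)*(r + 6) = r^4 + 14*r^3 + 65*r^2 + 112*r + 60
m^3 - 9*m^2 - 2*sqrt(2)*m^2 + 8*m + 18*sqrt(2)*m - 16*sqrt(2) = (m - 8)*(m - 1)*(m - 2*sqrt(2))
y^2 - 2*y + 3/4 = (y - 3/2)*(y - 1/2)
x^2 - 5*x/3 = x*(x - 5/3)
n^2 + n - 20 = (n - 4)*(n + 5)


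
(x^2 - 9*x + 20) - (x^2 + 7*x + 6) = 14 - 16*x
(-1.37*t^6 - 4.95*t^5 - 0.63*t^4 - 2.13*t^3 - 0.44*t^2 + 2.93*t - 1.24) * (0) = 0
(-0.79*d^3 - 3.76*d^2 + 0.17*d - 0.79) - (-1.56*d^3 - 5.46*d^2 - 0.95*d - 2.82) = 0.77*d^3 + 1.7*d^2 + 1.12*d + 2.03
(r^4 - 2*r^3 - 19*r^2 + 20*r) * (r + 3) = r^5 + r^4 - 25*r^3 - 37*r^2 + 60*r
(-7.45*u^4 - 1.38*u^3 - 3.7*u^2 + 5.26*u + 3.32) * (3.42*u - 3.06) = -25.479*u^5 + 18.0774*u^4 - 8.4312*u^3 + 29.3112*u^2 - 4.7412*u - 10.1592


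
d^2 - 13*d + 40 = (d - 8)*(d - 5)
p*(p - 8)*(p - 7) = p^3 - 15*p^2 + 56*p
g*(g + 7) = g^2 + 7*g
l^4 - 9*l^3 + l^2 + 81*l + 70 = (l - 7)*(l - 5)*(l + 1)*(l + 2)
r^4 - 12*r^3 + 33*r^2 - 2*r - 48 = (r - 8)*(r - 3)*(r - 2)*(r + 1)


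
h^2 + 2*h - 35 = (h - 5)*(h + 7)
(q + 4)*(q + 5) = q^2 + 9*q + 20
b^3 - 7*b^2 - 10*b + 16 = (b - 8)*(b - 1)*(b + 2)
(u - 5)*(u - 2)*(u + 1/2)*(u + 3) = u^4 - 7*u^3/2 - 13*u^2 + 49*u/2 + 15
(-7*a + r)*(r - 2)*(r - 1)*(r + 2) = -7*a*r^3 + 7*a*r^2 + 28*a*r - 28*a + r^4 - r^3 - 4*r^2 + 4*r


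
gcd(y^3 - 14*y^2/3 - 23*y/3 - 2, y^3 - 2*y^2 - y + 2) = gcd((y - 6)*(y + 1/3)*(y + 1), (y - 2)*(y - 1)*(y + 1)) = y + 1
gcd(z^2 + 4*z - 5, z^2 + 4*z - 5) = z^2 + 4*z - 5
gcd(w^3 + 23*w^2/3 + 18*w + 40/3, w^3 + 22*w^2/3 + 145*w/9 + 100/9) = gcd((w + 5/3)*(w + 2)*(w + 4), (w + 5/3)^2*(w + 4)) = w^2 + 17*w/3 + 20/3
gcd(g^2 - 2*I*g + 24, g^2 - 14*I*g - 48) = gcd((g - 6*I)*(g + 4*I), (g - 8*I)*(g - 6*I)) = g - 6*I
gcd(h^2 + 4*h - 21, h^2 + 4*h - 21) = h^2 + 4*h - 21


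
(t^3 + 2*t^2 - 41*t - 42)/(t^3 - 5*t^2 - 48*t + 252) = (t + 1)/(t - 6)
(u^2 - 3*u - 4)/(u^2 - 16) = (u + 1)/(u + 4)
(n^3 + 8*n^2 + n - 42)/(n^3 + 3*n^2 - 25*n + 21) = (n^2 + n - 6)/(n^2 - 4*n + 3)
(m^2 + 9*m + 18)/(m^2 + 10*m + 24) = (m + 3)/(m + 4)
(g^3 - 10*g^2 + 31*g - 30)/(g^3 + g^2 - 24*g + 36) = (g - 5)/(g + 6)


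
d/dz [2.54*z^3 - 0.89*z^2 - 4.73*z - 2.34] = 7.62*z^2 - 1.78*z - 4.73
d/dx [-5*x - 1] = -5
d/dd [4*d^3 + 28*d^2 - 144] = 4*d*(3*d + 14)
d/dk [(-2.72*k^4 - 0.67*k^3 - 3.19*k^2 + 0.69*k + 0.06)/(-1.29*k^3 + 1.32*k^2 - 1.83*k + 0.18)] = (3.5088*k^6 - 7.1808*k^5 + 9.9333*k^4 + 2.274*k^3 + 4.7973*k^2 - 1.3068*k + 0.234)/(1.6641*k^6 - 3.4056*k^5 + 6.4638*k^4 - 5.2956*k^3 + 3.8241*k^2 - 0.6588*k + 0.0324)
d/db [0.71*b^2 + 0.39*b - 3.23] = 1.42*b + 0.39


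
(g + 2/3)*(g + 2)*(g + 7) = g^3 + 29*g^2/3 + 20*g + 28/3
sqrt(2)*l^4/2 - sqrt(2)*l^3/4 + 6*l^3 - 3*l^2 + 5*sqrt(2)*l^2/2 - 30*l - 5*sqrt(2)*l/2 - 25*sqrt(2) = (l - 5/2)*(l + sqrt(2))*(l + 5*sqrt(2))*(sqrt(2)*l/2 + sqrt(2))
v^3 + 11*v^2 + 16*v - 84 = (v - 2)*(v + 6)*(v + 7)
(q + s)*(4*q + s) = 4*q^2 + 5*q*s + s^2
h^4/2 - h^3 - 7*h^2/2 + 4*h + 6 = (h/2 + 1/2)*(h - 3)*(h - 2)*(h + 2)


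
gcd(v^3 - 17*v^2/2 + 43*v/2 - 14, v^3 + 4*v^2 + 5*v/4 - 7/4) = 1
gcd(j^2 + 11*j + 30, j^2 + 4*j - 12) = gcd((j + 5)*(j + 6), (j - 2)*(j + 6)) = j + 6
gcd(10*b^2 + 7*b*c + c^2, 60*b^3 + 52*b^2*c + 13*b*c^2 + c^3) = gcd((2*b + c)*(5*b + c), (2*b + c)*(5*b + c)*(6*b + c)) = 10*b^2 + 7*b*c + c^2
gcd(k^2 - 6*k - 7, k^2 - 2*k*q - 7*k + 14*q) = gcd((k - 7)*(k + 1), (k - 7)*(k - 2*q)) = k - 7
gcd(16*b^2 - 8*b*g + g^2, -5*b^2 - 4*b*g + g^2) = 1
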